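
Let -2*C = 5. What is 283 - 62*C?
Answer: 438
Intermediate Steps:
C = -5/2 (C = -½*5 = -5/2 ≈ -2.5000)
283 - 62*C = 283 - 62*(-5/2) = 283 + 155 = 438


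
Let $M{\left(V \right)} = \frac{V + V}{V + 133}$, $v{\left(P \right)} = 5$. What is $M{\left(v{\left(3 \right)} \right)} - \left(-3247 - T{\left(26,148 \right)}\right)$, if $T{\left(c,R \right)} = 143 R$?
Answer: $\frac{1684364}{69} \approx 24411.0$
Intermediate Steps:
$M{\left(V \right)} = \frac{2 V}{133 + V}$
$M{\left(v{\left(3 \right)} \right)} - \left(-3247 - T{\left(26,148 \right)}\right) = 2 \cdot 5 \frac{1}{133 + 5} - \left(-3247 - 143 \cdot 148\right) = 2 \cdot 5 \cdot \frac{1}{138} - \left(-3247 - 21164\right) = \frac{5}{69} - -24411 = \frac{5}{69} + 24411 = \frac{1684364}{69}$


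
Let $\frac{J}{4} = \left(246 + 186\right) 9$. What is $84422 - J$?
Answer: $68870$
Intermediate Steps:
$J = 15552$ ($J = 4 \left(246 + 186\right) 9 = 4 \cdot 432 \cdot 9 = 4 \cdot 3888 = 15552$)
$84422 - J = 84422 - 15552 = 68870$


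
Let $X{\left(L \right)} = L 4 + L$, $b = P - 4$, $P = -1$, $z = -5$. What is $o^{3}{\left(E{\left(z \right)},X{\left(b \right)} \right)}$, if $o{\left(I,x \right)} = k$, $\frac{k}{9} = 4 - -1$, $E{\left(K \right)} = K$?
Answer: $91125$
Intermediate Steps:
$k = 45$ ($k = 9 \left(4 - -1\right) = 9 \left(4 + 1\right) = 9 \cdot 5 = 45$)
$b = -5$ ($b = -1 - 4 = -5$)
$X{\left(L \right)} = 5 L$ ($X{\left(L \right)} = 4 L + L = 5 L$)
$o{\left(I,x \right)} = 45$
$o^{3}{\left(E{\left(z \right)},X{\left(b \right)} \right)} = 45^{3} = 91125$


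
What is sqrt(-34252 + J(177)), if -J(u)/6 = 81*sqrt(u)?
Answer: sqrt(-34252 - 486*sqrt(177)) ≈ 201.79*I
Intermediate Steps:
J(u) = -486*sqrt(u)
sqrt(-34252 + J(177)) = sqrt(-34252 - 486*sqrt(177))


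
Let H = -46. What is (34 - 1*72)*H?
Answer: 1748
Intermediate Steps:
(34 - 1*72)*H = (34 - 1*72)*(-46) = (34 - 72)*(-46) = -38*(-46) = 1748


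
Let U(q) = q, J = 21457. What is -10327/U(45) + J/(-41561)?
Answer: -430166012/1870245 ≈ -230.01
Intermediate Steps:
-10327/U(45) + J/(-41561) = -10327/45 + 21457/(-41561) = -10327*1/45 + 21457*(-1/41561) = -10327/45 - 21457/41561 = -430166012/1870245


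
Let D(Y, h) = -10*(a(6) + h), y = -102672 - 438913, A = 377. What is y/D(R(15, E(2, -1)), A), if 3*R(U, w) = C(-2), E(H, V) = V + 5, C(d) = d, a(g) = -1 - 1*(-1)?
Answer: 108317/754 ≈ 143.66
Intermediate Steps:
a(g) = 0 (a(g) = -1 + 1 = 0)
E(H, V) = 5 + V
R(U, w) = -⅔ (R(U, w) = (⅓)*(-2) = -⅔)
y = -541585
D(Y, h) = -10*h (D(Y, h) = -10*(0 + h) = -10*h)
y/D(R(15, E(2, -1)), A) = -541585/((-10*377)) = -541585/(-3770) = -541585*(-1/3770) = 108317/754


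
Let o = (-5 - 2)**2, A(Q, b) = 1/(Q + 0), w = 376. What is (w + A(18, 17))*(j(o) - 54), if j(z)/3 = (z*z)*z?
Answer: 796244239/6 ≈ 1.3271e+8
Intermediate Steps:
A(Q, b) = 1/Q
o = 49 (o = (-7)**2 = 49)
j(z) = 3*z**3 (j(z) = 3*((z*z)*z) = 3*(z**2*z) = 3*z**3)
(w + A(18, 17))*(j(o) - 54) = (376 + 1/18)*(3*49**3 - 54) = (376 + 1/18)*(3*117649 - 54) = 6769*(352947 - 54)/18 = (6769/18)*352893 = 796244239/6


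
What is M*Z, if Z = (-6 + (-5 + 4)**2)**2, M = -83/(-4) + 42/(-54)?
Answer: 17975/36 ≈ 499.31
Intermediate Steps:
M = 719/36 (M = -83*(-1/4) + 42*(-1/54) = 83/4 - 7/9 = 719/36 ≈ 19.972)
Z = 25 (Z = (-6 + (-1)**2)**2 = (-6 + 1)**2 = (-5)**2 = 25)
M*Z = (719/36)*25 = 17975/36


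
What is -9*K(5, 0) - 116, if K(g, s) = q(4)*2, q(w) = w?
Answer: -188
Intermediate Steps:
K(g, s) = 8 (K(g, s) = 4*2 = 8)
-9*K(5, 0) - 116 = -9*8 - 116 = -72 - 116 = -188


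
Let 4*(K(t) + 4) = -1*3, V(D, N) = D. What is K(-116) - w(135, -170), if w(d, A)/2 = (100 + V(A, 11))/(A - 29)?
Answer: -4341/796 ≈ -5.4535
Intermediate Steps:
w(d, A) = 2*(100 + A)/(-29 + A) (w(d, A) = 2*((100 + A)/(A - 29)) = 2*((100 + A)/(-29 + A)) = 2*(100 + A)/(-29 + A))
K(t) = -19/4 (K(t) = -4 + (-1*3)/4 = -4 + (1/4)*(-3) = -4 - 3/4 = -19/4)
K(-116) - w(135, -170) = -19/4 - 2*(100 - 170)/(-29 - 170) = -19/4 - 2*(-70)/(-199) = -19/4 - 2*(-1)*(-70)/199 = -19/4 - 1*140/199 = -19/4 - 140/199 = -4341/796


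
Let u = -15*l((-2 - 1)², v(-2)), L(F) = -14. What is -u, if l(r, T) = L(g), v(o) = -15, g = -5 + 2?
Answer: -210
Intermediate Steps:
g = -3
l(r, T) = -14
u = 210 (u = -15*(-14) = 210)
-u = -1*210 = -210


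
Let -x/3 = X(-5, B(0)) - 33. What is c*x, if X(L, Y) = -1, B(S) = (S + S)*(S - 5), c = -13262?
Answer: -1352724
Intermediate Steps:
B(S) = 2*S*(-5 + S) (B(S) = (2*S)*(-5 + S) = 2*S*(-5 + S))
x = 102 (x = -3*(-1 - 33) = -3*(-34) = 102)
c*x = -13262*102 = -1352724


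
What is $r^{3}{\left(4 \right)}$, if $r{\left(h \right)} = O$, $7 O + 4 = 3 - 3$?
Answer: $- \frac{64}{343} \approx -0.18659$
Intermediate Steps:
$O = - \frac{4}{7}$ ($O = - \frac{4}{7} + \frac{3 - 3}{7} = - \frac{4}{7} + \frac{1}{7} \cdot 0 = - \frac{4}{7} + 0 = - \frac{4}{7} \approx -0.57143$)
$r{\left(h \right)} = - \frac{4}{7}$
$r^{3}{\left(4 \right)} = \left(- \frac{4}{7}\right)^{3} = - \frac{64}{343}$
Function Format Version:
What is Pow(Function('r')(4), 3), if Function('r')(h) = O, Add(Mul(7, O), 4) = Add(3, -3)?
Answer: Rational(-64, 343) ≈ -0.18659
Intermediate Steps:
O = Rational(-4, 7) (O = Add(Rational(-4, 7), Mul(Rational(1, 7), Add(3, -3))) = Add(Rational(-4, 7), Mul(Rational(1, 7), 0)) = Add(Rational(-4, 7), 0) = Rational(-4, 7) ≈ -0.57143)
Function('r')(h) = Rational(-4, 7)
Pow(Function('r')(4), 3) = Pow(Rational(-4, 7), 3) = Rational(-64, 343)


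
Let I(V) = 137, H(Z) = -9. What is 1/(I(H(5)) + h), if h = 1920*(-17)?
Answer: -1/32503 ≈ -3.0766e-5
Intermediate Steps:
h = -32640
1/(I(H(5)) + h) = 1/(137 - 32640) = 1/(-32503) = -1/32503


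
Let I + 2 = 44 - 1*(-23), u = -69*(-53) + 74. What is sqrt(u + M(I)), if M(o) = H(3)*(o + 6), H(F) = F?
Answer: 2*sqrt(986) ≈ 62.801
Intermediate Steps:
u = 3731 (u = 3657 + 74 = 3731)
I = 65 (I = -2 + (44 - 1*(-23)) = -2 + (44 + 23) = -2 + 67 = 65)
M(o) = 18 + 3*o (M(o) = 3*(o + 6) = 3*(6 + o) = 18 + 3*o)
sqrt(u + M(I)) = sqrt(3731 + (18 + 3*65)) = sqrt(3731 + (18 + 195)) = sqrt(3731 + 213) = sqrt(3944) = 2*sqrt(986)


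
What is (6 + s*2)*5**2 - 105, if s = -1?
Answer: -5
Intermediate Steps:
(6 + s*2)*5**2 - 105 = (6 - 1*2)*5**2 - 105 = (6 - 2)*25 - 105 = 4*25 - 105 = 100 - 105 = -5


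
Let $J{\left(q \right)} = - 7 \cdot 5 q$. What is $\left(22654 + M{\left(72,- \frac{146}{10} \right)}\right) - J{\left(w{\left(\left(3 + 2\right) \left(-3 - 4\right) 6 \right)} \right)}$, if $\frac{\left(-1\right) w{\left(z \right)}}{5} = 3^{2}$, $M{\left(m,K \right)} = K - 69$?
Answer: $\frac{104977}{5} \approx 20995.0$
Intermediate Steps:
$M{\left(m,K \right)} = -69 + K$ ($M{\left(m,K \right)} = K - 69 = -69 + K$)
$w{\left(z \right)} = -45$ ($w{\left(z \right)} = - 5 \cdot 3^{2} = \left(-5\right) 9 = -45$)
$J{\left(q \right)} = - 35 q$
$\left(22654 + M{\left(72,- \frac{146}{10} \right)}\right) - J{\left(w{\left(\left(3 + 2\right) \left(-3 - 4\right) 6 \right)} \right)} = \left(22654 - \left(69 + \frac{146}{10}\right)\right) - \left(-35\right) \left(-45\right) = \left(22654 - \frac{418}{5}\right) - 1575 = \frac{112852}{5} - 1575 = \frac{104977}{5}$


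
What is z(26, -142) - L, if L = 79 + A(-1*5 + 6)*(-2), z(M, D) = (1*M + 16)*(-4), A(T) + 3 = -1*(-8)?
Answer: -237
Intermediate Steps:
A(T) = 5 (A(T) = -3 - 1*(-8) = -3 + 8 = 5)
z(M, D) = -64 - 4*M (z(M, D) = (M + 16)*(-4) = (16 + M)*(-4) = -64 - 4*M)
L = 69 (L = 79 + 5*(-2) = 79 - 10 = 69)
z(26, -142) - L = (-64 - 4*26) - 1*69 = (-64 - 104) - 69 = -168 - 69 = -237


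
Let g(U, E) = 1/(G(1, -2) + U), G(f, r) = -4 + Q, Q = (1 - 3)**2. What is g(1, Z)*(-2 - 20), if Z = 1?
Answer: -22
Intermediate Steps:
Q = 4 (Q = (-2)**2 = 4)
G(f, r) = 0 (G(f, r) = -4 + 4 = 0)
g(U, E) = 1/U (g(U, E) = 1/(0 + U) = 1/U)
g(1, Z)*(-2 - 20) = (-2 - 20)/1 = 1*(-22) = -22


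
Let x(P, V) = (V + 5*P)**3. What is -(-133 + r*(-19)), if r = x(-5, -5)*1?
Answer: -512867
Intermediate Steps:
r = -27000 (r = (-5 + 5*(-5))**3*1 = (-5 - 25)**3*1 = (-30)**3*1 = -27000*1 = -27000)
-(-133 + r*(-19)) = -(-133 - 27000*(-19)) = -(-133 + 513000) = -1*512867 = -512867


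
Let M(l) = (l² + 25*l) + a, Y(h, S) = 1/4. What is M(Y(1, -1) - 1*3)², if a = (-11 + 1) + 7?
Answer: 1054729/256 ≈ 4120.0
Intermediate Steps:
Y(h, S) = ¼
a = -3 (a = -10 + 7 = -3)
M(l) = -3 + l² + 25*l (M(l) = (l² + 25*l) - 3 = -3 + l² + 25*l)
M(Y(1, -1) - 1*3)² = (-3 + (¼ - 1*3)² + 25*(¼ - 1*3))² = (-3 + (¼ - 3)² + 25*(¼ - 3))² = (-3 + (-11/4)² + 25*(-11/4))² = (-3 + 121/16 - 275/4)² = (-1027/16)² = 1054729/256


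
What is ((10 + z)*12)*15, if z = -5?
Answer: 900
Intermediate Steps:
((10 + z)*12)*15 = ((10 - 5)*12)*15 = (5*12)*15 = 60*15 = 900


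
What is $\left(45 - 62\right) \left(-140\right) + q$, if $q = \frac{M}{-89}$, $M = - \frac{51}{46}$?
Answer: $\frac{9743771}{4094} \approx 2380.0$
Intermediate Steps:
$M = - \frac{51}{46}$ ($M = \left(-51\right) \frac{1}{46} = - \frac{51}{46} \approx -1.1087$)
$q = \frac{51}{4094}$ ($q = - \frac{51}{46 \left(-89\right)} = \left(- \frac{51}{46}\right) \left(- \frac{1}{89}\right) = \frac{51}{4094} \approx 0.012457$)
$\left(45 - 62\right) \left(-140\right) + q = \left(45 - 62\right) \left(-140\right) + \frac{51}{4094} = \left(-17\right) \left(-140\right) + \frac{51}{4094} = 2380 + \frac{51}{4094} = \frac{9743771}{4094}$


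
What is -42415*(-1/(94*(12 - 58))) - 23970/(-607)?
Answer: 77900375/2624668 ≈ 29.680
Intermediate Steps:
-42415*(-1/(94*(12 - 58))) - 23970/(-607) = -42415/((-94*(-46))) - 23970*(-1/607) = -42415/4324 + 23970/607 = 77900375/2624668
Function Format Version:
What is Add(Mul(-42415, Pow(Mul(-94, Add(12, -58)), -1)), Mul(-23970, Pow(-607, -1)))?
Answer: Rational(77900375, 2624668) ≈ 29.680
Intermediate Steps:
Add(Mul(-42415, Pow(Mul(-94, Add(12, -58)), -1)), Mul(-23970, Pow(-607, -1))) = Add(Mul(-42415, Pow(Mul(-94, -46), -1)), Mul(-23970, Rational(-1, 607))) = Add(Mul(-42415, Pow(4324, -1)), Rational(23970, 607)) = Add(Mul(-42415, Rational(1, 4324)), Rational(23970, 607)) = Add(Rational(-42415, 4324), Rational(23970, 607)) = Rational(77900375, 2624668)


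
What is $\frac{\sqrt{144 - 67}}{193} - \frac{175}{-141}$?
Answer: $\frac{175}{141} + \frac{\sqrt{77}}{193} \approx 1.2866$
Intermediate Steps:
$\frac{\sqrt{144 - 67}}{193} - \frac{175}{-141} = \sqrt{77} \cdot \frac{1}{193} - - \frac{175}{141} = \frac{\sqrt{77}}{193} + \frac{175}{141} = \frac{175}{141} + \frac{\sqrt{77}}{193}$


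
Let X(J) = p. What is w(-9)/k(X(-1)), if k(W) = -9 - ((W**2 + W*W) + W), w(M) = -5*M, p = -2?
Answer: -3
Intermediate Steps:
X(J) = -2
k(W) = -9 - W - 2*W**2 (k(W) = -9 - ((W**2 + W**2) + W) = -9 - (2*W**2 + W) = -9 - (W + 2*W**2) = -9 + (-W - 2*W**2) = -9 - W - 2*W**2)
w(-9)/k(X(-1)) = (-5*(-9))/(-9 - 1*(-2) - 2*(-2)**2) = 45/(-9 + 2 - 2*4) = 45/(-9 + 2 - 8) = 45/(-15) = 45*(-1/15) = -3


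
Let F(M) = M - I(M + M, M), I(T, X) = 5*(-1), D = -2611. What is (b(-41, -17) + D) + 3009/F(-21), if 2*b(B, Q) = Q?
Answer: -44921/16 ≈ -2807.6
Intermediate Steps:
b(B, Q) = Q/2
I(T, X) = -5
F(M) = 5 + M (F(M) = M - 1*(-5) = M + 5 = 5 + M)
(b(-41, -17) + D) + 3009/F(-21) = ((½)*(-17) - 2611) + 3009/(5 - 21) = (-17/2 - 2611) + 3009/(-16) = -5239/2 + 3009*(-1/16) = -5239/2 - 3009/16 = -44921/16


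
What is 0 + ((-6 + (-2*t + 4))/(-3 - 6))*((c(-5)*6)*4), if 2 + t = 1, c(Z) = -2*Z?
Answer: 0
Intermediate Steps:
t = -1 (t = -2 + 1 = -1)
0 + ((-6 + (-2*t + 4))/(-3 - 6))*((c(-5)*6)*4) = 0 + ((-6 + (-2*(-1) + 4))/(-3 - 6))*((-2*(-5)*6)*4) = 0 + ((-6 + (2 + 4))/(-9))*((10*6)*4) = 0 + ((-6 + 6)*(-1/9))*(60*4) = 0 + (0*(-1/9))*240 = 0 + 0*240 = 0 + 0 = 0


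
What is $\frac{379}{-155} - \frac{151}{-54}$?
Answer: $\frac{2939}{8370} \approx 0.35113$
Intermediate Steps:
$\frac{379}{-155} - \frac{151}{-54} = 379 \left(- \frac{1}{155}\right) - - \frac{151}{54} = - \frac{379}{155} + \frac{151}{54} = \frac{2939}{8370}$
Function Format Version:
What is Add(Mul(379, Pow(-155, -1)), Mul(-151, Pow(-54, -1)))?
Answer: Rational(2939, 8370) ≈ 0.35113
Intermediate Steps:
Add(Mul(379, Pow(-155, -1)), Mul(-151, Pow(-54, -1))) = Add(Mul(379, Rational(-1, 155)), Mul(-151, Rational(-1, 54))) = Add(Rational(-379, 155), Rational(151, 54)) = Rational(2939, 8370)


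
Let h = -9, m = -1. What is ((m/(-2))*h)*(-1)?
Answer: 9/2 ≈ 4.5000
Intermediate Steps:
((m/(-2))*h)*(-1) = ((-1/(-2))*(-9))*(-1) = (-½*(-1)*(-9))*(-1) = ((½)*(-9))*(-1) = -9/2*(-1) = 9/2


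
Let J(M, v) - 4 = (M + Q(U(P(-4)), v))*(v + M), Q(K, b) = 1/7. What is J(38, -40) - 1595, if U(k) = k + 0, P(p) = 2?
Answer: -11671/7 ≈ -1667.3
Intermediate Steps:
U(k) = k
Q(K, b) = ⅐ (Q(K, b) = 1*(⅐) = ⅐)
J(M, v) = 4 + (⅐ + M)*(M + v) (J(M, v) = 4 + (M + ⅐)*(v + M) = 4 + (⅐ + M)*(M + v))
J(38, -40) - 1595 = (4 + 38² + (⅐)*38 + (⅐)*(-40) + 38*(-40)) - 1595 = (4 + 1444 + 38/7 - 40/7 - 1520) - 1595 = -506/7 - 1595 = -11671/7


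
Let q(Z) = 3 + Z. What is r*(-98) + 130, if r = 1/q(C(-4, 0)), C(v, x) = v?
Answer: 228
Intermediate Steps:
r = -1 (r = 1/(3 - 4) = 1/(-1) = -1)
r*(-98) + 130 = -1*(-98) + 130 = 98 + 130 = 228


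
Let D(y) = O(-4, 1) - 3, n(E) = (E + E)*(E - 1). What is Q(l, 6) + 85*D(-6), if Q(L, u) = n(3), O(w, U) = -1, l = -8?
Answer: -328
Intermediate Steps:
n(E) = 2*E*(-1 + E) (n(E) = (2*E)*(-1 + E) = 2*E*(-1 + E))
Q(L, u) = 12 (Q(L, u) = 2*3*(-1 + 3) = 2*3*2 = 12)
D(y) = -4 (D(y) = -1 - 3 = -4)
Q(l, 6) + 85*D(-6) = 12 + 85*(-4) = 12 - 340 = -328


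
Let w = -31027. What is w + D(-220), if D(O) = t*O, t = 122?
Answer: -57867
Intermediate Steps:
D(O) = 122*O
w + D(-220) = -31027 + 122*(-220) = -31027 - 26840 = -57867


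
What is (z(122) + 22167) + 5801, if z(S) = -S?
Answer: 27846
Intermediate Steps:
(z(122) + 22167) + 5801 = (-1*122 + 22167) + 5801 = (-122 + 22167) + 5801 = 22045 + 5801 = 27846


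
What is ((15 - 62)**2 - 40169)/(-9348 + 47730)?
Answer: -18980/19191 ≈ -0.98901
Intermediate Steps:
((15 - 62)**2 - 40169)/(-9348 + 47730) = ((-47)**2 - 40169)/38382 = (2209 - 40169)*(1/38382) = -37960*1/38382 = -18980/19191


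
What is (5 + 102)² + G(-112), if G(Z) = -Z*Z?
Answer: -1095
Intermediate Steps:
G(Z) = -Z²
(5 + 102)² + G(-112) = (5 + 102)² - 1*(-112)² = 107² - 1*12544 = 11449 - 12544 = -1095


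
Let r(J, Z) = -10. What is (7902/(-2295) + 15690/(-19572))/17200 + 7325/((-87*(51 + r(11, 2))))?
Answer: -34937445493729/17011179948000 ≈ -2.0538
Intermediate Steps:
(7902/(-2295) + 15690/(-19572))/17200 + 7325/((-87*(51 + r(11, 2)))) = (7902/(-2295) + 15690/(-19572))/17200 + 7325/((-87*(51 - 10))) = (7902*(-1/2295) + 15690*(-1/19572))*(1/17200) + 7325/((-87*41)) = (-878/255 - 2615/3262)*(1/17200) + 7325/(-3567) = -3530861/831810*1/17200 + 7325*(-1/3567) = -3530861/14307132000 - 7325/3567 = -34937445493729/17011179948000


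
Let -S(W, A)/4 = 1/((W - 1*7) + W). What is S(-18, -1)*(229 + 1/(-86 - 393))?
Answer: 438760/20597 ≈ 21.302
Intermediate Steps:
S(W, A) = -4/(-7 + 2*W) (S(W, A) = -4/((W - 1*7) + W) = -4/((W - 7) + W) = -4/((-7 + W) + W) = -4/(-7 + 2*W))
S(-18, -1)*(229 + 1/(-86 - 393)) = (-4/(-7 + 2*(-18)))*(229 + 1/(-86 - 393)) = (-4/(-7 - 36))*(229 + 1/(-479)) = (-4/(-43))*(229 - 1/479) = -4*(-1/43)*(109690/479) = (4/43)*(109690/479) = 438760/20597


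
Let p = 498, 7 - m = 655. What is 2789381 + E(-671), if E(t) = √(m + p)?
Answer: 2789381 + 5*I*√6 ≈ 2.7894e+6 + 12.247*I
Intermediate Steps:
m = -648 (m = 7 - 1*655 = 7 - 655 = -648)
E(t) = 5*I*√6 (E(t) = √(-648 + 498) = √(-150) = 5*I*√6)
2789381 + E(-671) = 2789381 + 5*I*√6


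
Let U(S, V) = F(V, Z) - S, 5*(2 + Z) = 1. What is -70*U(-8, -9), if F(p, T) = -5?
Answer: -210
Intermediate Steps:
Z = -9/5 (Z = -2 + (⅕)*1 = -2 + ⅕ = -9/5 ≈ -1.8000)
U(S, V) = -5 - S
-70*U(-8, -9) = -70*(-5 - 1*(-8)) = -70*(-5 + 8) = -70*3 = -210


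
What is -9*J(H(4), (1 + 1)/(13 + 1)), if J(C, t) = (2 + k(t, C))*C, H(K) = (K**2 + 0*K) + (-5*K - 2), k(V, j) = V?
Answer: 810/7 ≈ 115.71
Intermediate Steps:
H(K) = -2 + K**2 - 5*K (H(K) = (K**2 + 0) + (-2 - 5*K) = K**2 + (-2 - 5*K) = -2 + K**2 - 5*K)
J(C, t) = C*(2 + t) (J(C, t) = (2 + t)*C = C*(2 + t))
-9*J(H(4), (1 + 1)/(13 + 1)) = -9*(-2 + 4**2 - 5*4)*(2 + (1 + 1)/(13 + 1)) = -9*(-2 + 16 - 20)*(2 + 2/14) = -(-54)*(2 + 2*(1/14)) = -(-54)*(2 + 1/7) = -(-54)*15/7 = -9*(-90/7) = 810/7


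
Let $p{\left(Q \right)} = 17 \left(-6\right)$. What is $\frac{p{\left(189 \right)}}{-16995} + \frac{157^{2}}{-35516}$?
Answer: $- \frac{138429041}{201198140} \approx -0.68802$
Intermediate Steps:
$p{\left(Q \right)} = -102$
$\frac{p{\left(189 \right)}}{-16995} + \frac{157^{2}}{-35516} = - \frac{102}{-16995} + \frac{157^{2}}{-35516} = \left(-102\right) \left(- \frac{1}{16995}\right) + 24649 \left(- \frac{1}{35516}\right) = \frac{34}{5665} - \frac{24649}{35516} = - \frac{138429041}{201198140}$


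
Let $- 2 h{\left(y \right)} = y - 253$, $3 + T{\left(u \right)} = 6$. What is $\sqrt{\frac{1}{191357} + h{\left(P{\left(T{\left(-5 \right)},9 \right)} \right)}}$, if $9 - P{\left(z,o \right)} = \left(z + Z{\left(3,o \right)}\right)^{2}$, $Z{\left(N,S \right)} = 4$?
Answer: $\frac{\sqrt{21457856614542}}{382714} \approx 12.104$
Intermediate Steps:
$T{\left(u \right)} = 3$ ($T{\left(u \right)} = -3 + 6 = 3$)
$P{\left(z,o \right)} = 9 - \left(4 + z\right)^{2}$ ($P{\left(z,o \right)} = 9 - \left(z + 4\right)^{2} = 9 - \left(4 + z\right)^{2}$)
$h{\left(y \right)} = \frac{253}{2} - \frac{y}{2}$ ($h{\left(y \right)} = - \frac{y - 253}{2} = - \frac{-253 + y}{2} = \frac{253}{2} - \frac{y}{2}$)
$\sqrt{\frac{1}{191357} + h{\left(P{\left(T{\left(-5 \right)},9 \right)} \right)}} = \sqrt{\frac{1}{191357} + \left(\frac{253}{2} - \frac{9 - \left(4 + 3\right)^{2}}{2}\right)} = \sqrt{\frac{1}{191357} + \left(\frac{253}{2} - \frac{9 - 7^{2}}{2}\right)} = \sqrt{\frac{1}{191357} + \left(\frac{253}{2} - \frac{9 - 49}{2}\right)} = \sqrt{\frac{1}{191357} + \left(\frac{253}{2} - -20\right)} = \sqrt{\frac{1}{191357} + \left(\frac{253}{2} + 20\right)} = \sqrt{\frac{1}{191357} + \frac{293}{2}} = \sqrt{\frac{56067603}{382714}} = \frac{\sqrt{21457856614542}}{382714}$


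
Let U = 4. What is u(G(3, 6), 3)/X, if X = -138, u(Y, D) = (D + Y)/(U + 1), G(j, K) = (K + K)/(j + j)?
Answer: -1/138 ≈ -0.0072464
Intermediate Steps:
G(j, K) = K/j (G(j, K) = (2*K)/((2*j)) = (2*K)*(1/(2*j)) = K/j)
u(Y, D) = D/5 + Y/5 (u(Y, D) = (D + Y)/(4 + 1) = (D + Y)/5 = (D + Y)*(1/5) = D/5 + Y/5)
u(G(3, 6), 3)/X = ((1/5)*3 + (6/3)/5)/(-138) = (3/5 + (6*(1/3))/5)*(-1/138) = (3/5 + (1/5)*2)*(-1/138) = (3/5 + 2/5)*(-1/138) = 1*(-1/138) = -1/138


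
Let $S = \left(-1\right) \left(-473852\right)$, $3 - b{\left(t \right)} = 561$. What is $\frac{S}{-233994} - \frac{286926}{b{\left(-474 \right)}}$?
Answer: $\frac{1857626473}{3626907} \approx 512.18$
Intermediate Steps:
$b{\left(t \right)} = -558$ ($b{\left(t \right)} = 3 - 561 = -558$)
$S = 473852$
$\frac{S}{-233994} - \frac{286926}{b{\left(-474 \right)}} = \frac{473852}{-233994} - \frac{286926}{-558} = 473852 \left(- \frac{1}{233994}\right) - - \frac{47821}{93} = - \frac{236926}{116997} + \frac{47821}{93} = \frac{1857626473}{3626907}$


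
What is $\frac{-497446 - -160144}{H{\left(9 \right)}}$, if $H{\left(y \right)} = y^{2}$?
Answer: $- \frac{37478}{9} \approx -4164.2$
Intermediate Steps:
$\frac{-497446 - -160144}{H{\left(9 \right)}} = \frac{-497446 - -160144}{9^{2}} = \frac{-497446 + 160144}{81} = \left(-337302\right) \frac{1}{81} = - \frac{37478}{9}$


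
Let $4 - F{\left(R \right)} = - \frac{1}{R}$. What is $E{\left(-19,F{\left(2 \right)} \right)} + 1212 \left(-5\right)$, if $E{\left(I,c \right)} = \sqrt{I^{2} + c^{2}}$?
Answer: $-6060 + \frac{5 \sqrt{61}}{2} \approx -6040.5$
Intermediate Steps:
$F{\left(R \right)} = 4 + \frac{1}{R}$ ($F{\left(R \right)} = 4 - - \frac{1}{R} = 4 + \frac{1}{R}$)
$E{\left(-19,F{\left(2 \right)} \right)} + 1212 \left(-5\right) = \sqrt{\left(-19\right)^{2} + \left(4 + \frac{1}{2}\right)^{2}} + 1212 \left(-5\right) = \sqrt{361 + \left(4 + \frac{1}{2}\right)^{2}} - 6060 = \sqrt{361 + \left(\frac{9}{2}\right)^{2}} - 6060 = \sqrt{361 + \frac{81}{4}} - 6060 = \sqrt{\frac{1525}{4}} - 6060 = \frac{5 \sqrt{61}}{2} - 6060 = -6060 + \frac{5 \sqrt{61}}{2}$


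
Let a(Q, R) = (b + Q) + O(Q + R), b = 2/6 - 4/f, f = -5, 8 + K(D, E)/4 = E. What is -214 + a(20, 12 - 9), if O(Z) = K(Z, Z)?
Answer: -1993/15 ≈ -132.87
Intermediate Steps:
K(D, E) = -32 + 4*E
O(Z) = -32 + 4*Z
b = 17/15 (b = 2/6 - 4/(-5) = 2*(⅙) - 4*(-⅕) = ⅓ + ⅘ = 17/15 ≈ 1.1333)
a(Q, R) = -463/15 + 4*R + 5*Q (a(Q, R) = (17/15 + Q) + (-32 + 4*(Q + R)) = (17/15 + Q) + (-32 + (4*Q + 4*R)) = (17/15 + Q) + (-32 + 4*Q + 4*R) = -463/15 + 4*R + 5*Q)
-214 + a(20, 12 - 9) = -214 + (-463/15 + 4*(12 - 9) + 5*20) = -214 + (-463/15 + 4*3 + 100) = -214 + (-463/15 + 12 + 100) = -214 + 1217/15 = -1993/15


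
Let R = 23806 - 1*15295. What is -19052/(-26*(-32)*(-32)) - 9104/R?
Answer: -20058331/56649216 ≈ -0.35408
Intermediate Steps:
R = 8511 (R = 23806 - 15295 = 8511)
-19052/(-26*(-32)*(-32)) - 9104/R = -19052/(-26*(-32)*(-32)) - 9104/8511 = -19052/(832*(-32)) - 9104*1/8511 = -19052/(-26624) - 9104/8511 = -19052*(-1/26624) - 9104/8511 = 4763/6656 - 9104/8511 = -20058331/56649216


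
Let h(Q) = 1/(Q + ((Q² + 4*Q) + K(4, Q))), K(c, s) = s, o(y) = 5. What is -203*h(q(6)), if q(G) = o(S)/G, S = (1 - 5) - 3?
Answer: -7308/205 ≈ -35.649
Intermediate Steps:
S = -7 (S = -4 - 3 = -7)
q(G) = 5/G
h(Q) = 1/(Q² + 6*Q) (h(Q) = 1/(Q + ((Q² + 4*Q) + Q)) = 1/(Q + (Q² + 5*Q)) = 1/(Q² + 6*Q))
-203*h(q(6)) = -203/((5/6)*(6 + 5/6)) = -203/((5*(⅙))*(6 + 5*(⅙))) = -203/(⅚*(6 + ⅚)) = -1218/(5*41/6) = -1218*6/(5*41) = -203*36/205 = -7308/205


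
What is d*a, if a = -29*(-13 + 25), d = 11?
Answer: -3828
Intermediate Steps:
a = -348 (a = -29*12 = -348)
d*a = 11*(-348) = -3828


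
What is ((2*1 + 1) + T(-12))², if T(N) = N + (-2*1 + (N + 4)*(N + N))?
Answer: 32761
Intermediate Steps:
T(N) = -2 + N + 2*N*(4 + N) (T(N) = N + (-2 + (4 + N)*(2*N)) = N + (-2 + 2*N*(4 + N)) = -2 + N + 2*N*(4 + N))
((2*1 + 1) + T(-12))² = ((2*1 + 1) + (-2 + 2*(-12)² + 9*(-12)))² = ((2 + 1) + (-2 + 2*144 - 108))² = (3 + (-2 + 288 - 108))² = (3 + 178)² = 181² = 32761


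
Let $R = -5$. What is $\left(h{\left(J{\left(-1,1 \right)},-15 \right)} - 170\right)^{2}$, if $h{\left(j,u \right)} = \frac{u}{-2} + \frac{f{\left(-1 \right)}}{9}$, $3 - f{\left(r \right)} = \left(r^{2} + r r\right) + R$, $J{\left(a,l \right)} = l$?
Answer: $\frac{942841}{36} \approx 26190.0$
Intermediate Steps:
$f{\left(r \right)} = 8 - 2 r^{2}$ ($f{\left(r \right)} = 3 - \left(\left(r^{2} + r r\right) - 5\right) = 3 - \left(\left(r^{2} + r^{2}\right) - 5\right) = 3 - \left(2 r^{2} - 5\right) = 3 - \left(-5 + 2 r^{2}\right) = 8 - 2 r^{2}$)
$h{\left(j,u \right)} = \frac{2}{3} - \frac{u}{2}$ ($h{\left(j,u \right)} = \frac{u}{-2} + \frac{8 - 2 \left(-1\right)^{2}}{9} = u \left(- \frac{1}{2}\right) + \left(8 - 2\right) \frac{1}{9} = - \frac{u}{2} + \left(8 - 2\right) \frac{1}{9} = - \frac{u}{2} + 6 \cdot \frac{1}{9} = - \frac{u}{2} + \frac{2}{3} = \frac{2}{3} - \frac{u}{2}$)
$\left(h{\left(J{\left(-1,1 \right)},-15 \right)} - 170\right)^{2} = \left(\left(\frac{2}{3} - - \frac{15}{2}\right) - 170\right)^{2} = \left(\left(\frac{2}{3} + \frac{15}{2}\right) - 170\right)^{2} = \left(\frac{49}{6} - 170\right)^{2} = \left(- \frac{971}{6}\right)^{2} = \frac{942841}{36}$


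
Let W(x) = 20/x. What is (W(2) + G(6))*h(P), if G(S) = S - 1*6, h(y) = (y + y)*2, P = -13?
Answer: -520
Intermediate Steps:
h(y) = 4*y (h(y) = (2*y)*2 = 4*y)
G(S) = -6 + S (G(S) = S - 6 = -6 + S)
(W(2) + G(6))*h(P) = (20/2 + (-6 + 6))*(4*(-13)) = (20*(½) + 0)*(-52) = (10 + 0)*(-52) = 10*(-52) = -520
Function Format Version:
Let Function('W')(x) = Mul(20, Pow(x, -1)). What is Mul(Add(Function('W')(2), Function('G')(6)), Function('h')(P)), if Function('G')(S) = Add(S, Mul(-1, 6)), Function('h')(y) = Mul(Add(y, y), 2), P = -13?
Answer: -520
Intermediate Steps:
Function('h')(y) = Mul(4, y) (Function('h')(y) = Mul(Mul(2, y), 2) = Mul(4, y))
Function('G')(S) = Add(-6, S) (Function('G')(S) = Add(S, -6) = Add(-6, S))
Mul(Add(Function('W')(2), Function('G')(6)), Function('h')(P)) = Mul(Add(Mul(20, Pow(2, -1)), Add(-6, 6)), Mul(4, -13)) = Mul(Add(Mul(20, Rational(1, 2)), 0), -52) = Mul(Add(10, 0), -52) = Mul(10, -52) = -520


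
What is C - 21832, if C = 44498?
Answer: 22666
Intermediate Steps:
C - 21832 = 44498 - 21832 = 22666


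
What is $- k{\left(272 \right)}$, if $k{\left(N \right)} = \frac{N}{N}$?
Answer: $-1$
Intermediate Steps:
$k{\left(N \right)} = 1$
$- k{\left(272 \right)} = \left(-1\right) 1 = -1$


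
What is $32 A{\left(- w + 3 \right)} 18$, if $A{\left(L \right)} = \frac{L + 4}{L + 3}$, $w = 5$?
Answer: $1152$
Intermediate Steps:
$A{\left(L \right)} = \frac{4 + L}{3 + L}$
$32 A{\left(- w + 3 \right)} 18 = 32 \frac{4 + \left(\left(-1\right) 5 + 3\right)}{3 + \left(\left(-1\right) 5 + 3\right)} 18 = 32 \frac{4 + \left(-5 + 3\right)}{3 + \left(-5 + 3\right)} 18 = 32 \frac{4 - 2}{3 - 2} \cdot 18 = 32 \cdot 1^{-1} \cdot 2 \cdot 18 = 32 \cdot 1 \cdot 2 \cdot 18 = 32 \cdot 2 \cdot 18 = 64 \cdot 18 = 1152$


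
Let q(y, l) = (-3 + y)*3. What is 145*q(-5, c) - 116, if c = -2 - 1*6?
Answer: -3596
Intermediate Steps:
c = -8 (c = -2 - 6 = -8)
q(y, l) = -9 + 3*y
145*q(-5, c) - 116 = 145*(-9 + 3*(-5)) - 116 = 145*(-9 - 15) - 116 = 145*(-24) - 116 = -3480 - 116 = -3596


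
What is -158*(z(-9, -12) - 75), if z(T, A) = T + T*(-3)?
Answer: 9006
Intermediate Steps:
z(T, A) = -2*T (z(T, A) = T - 3*T = -2*T)
-158*(z(-9, -12) - 75) = -158*(-2*(-9) - 75) = -158*(18 - 75) = -158*(-57) = 9006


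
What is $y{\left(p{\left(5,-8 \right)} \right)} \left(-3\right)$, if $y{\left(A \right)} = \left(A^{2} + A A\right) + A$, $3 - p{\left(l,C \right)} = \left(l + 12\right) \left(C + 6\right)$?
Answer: $-8325$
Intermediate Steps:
$p{\left(l,C \right)} = 3 - \left(6 + C\right) \left(12 + l\right)$ ($p{\left(l,C \right)} = 3 - \left(l + 12\right) \left(C + 6\right) = 3 - \left(12 + l\right) \left(6 + C\right) = 3 - \left(6 + C\right) \left(12 + l\right)$)
$y{\left(A \right)} = A + 2 A^{2}$ ($y{\left(A \right)} = \left(A^{2} + A^{2}\right) + A = 2 A^{2} + A = A + 2 A^{2}$)
$y{\left(p{\left(5,-8 \right)} \right)} \left(-3\right) = \left(-69 - -96 - 30 - \left(-8\right) 5\right) \left(1 + 2 \left(-69 - -96 - 30 - \left(-8\right) 5\right)\right) \left(-3\right) = \left(-69 + 96 - 30 + 40\right) \left(1 + 2 \left(-69 + 96 - 30 + 40\right)\right) \left(-3\right) = 37 \left(1 + 2 \cdot 37\right) \left(-3\right) = 37 \left(1 + 74\right) \left(-3\right) = 37 \cdot 75 \left(-3\right) = 2775 \left(-3\right) = -8325$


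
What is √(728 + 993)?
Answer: √1721 ≈ 41.485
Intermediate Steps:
√(728 + 993) = √1721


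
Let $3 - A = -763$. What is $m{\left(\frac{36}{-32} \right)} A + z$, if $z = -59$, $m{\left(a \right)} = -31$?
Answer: $-23805$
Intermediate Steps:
$A = 766$ ($A = 3 - -763 = 3 + 763 = 766$)
$m{\left(\frac{36}{-32} \right)} A + z = \left(-31\right) 766 - 59 = -23746 - 59 = -23805$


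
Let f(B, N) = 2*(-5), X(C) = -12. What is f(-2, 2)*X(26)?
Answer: 120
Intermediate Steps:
f(B, N) = -10
f(-2, 2)*X(26) = -10*(-12) = 120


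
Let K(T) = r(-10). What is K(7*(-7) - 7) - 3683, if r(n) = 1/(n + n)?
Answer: -73661/20 ≈ -3683.1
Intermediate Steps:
r(n) = 1/(2*n)
K(T) = -1/20 (K(T) = (1/2)/(-10) = (1/2)*(-1/10) = -1/20)
K(7*(-7) - 7) - 3683 = -1/20 - 3683 = -73661/20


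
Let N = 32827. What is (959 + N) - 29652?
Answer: 4134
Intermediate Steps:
(959 + N) - 29652 = (959 + 32827) - 29652 = 33786 - 29652 = 4134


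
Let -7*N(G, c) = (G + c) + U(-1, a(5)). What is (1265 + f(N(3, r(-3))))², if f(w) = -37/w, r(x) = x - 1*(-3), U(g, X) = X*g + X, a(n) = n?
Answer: 16434916/9 ≈ 1.8261e+6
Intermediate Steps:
U(g, X) = X + X*g
r(x) = 3 + x (r(x) = x + 3 = 3 + x)
N(G, c) = -G/7 - c/7 (N(G, c) = -((G + c) + 5*(1 - 1))/7 = -((G + c) + 5*0)/7 = -((G + c) + 0)/7 = -(G + c)/7 = -G/7 - c/7)
(1265 + f(N(3, r(-3))))² = (1265 - 37/(-⅐*3 - (3 - 3)/7))² = (1265 - 37/(-3/7 - ⅐*0))² = (1265 - 37/(-3/7 + 0))² = (1265 - 37/(-3/7))² = (1265 - 37*(-7/3))² = (1265 + 259/3)² = (4054/3)² = 16434916/9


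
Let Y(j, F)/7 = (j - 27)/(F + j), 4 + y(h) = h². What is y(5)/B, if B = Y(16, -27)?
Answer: 3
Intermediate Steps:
y(h) = -4 + h²
Y(j, F) = 7*(-27 + j)/(F + j) (Y(j, F) = 7*((j - 27)/(F + j)) = 7*((-27 + j)/(F + j)) = 7*(-27 + j)/(F + j))
B = 7 (B = 7*(-27 + 16)/(-27 + 16) = 7*(-11)/(-11) = 7*(-1/11)*(-11) = 7)
y(5)/B = (-4 + 5²)/7 = (-4 + 25)*(⅐) = 21*(⅐) = 3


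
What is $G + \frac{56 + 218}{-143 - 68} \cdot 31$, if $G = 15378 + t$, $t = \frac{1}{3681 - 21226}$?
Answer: $\frac{56780251669}{3701995} \approx 15338.0$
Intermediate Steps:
$t = - \frac{1}{17545}$ ($t = \frac{1}{-17545} = - \frac{1}{17545} \approx -5.6996 \cdot 10^{-5}$)
$G = \frac{269807009}{17545}$ ($G = 15378 - \frac{1}{17545} = \frac{269807009}{17545} \approx 15378.0$)
$G + \frac{56 + 218}{-143 - 68} \cdot 31 = \frac{269807009}{17545} + \frac{56 + 218}{-143 - 68} \cdot 31 = \frac{269807009}{17545} + \frac{274}{-211} \cdot 31 = \frac{269807009}{17545} + 274 \left(- \frac{1}{211}\right) 31 = \frac{269807009}{17545} - \frac{8494}{211} = \frac{56780251669}{3701995}$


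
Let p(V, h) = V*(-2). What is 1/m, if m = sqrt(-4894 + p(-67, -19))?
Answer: -I*sqrt(1190)/2380 ≈ -0.014494*I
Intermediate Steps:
p(V, h) = -2*V
m = 2*I*sqrt(1190) (m = sqrt(-4894 - 2*(-67)) = sqrt(-4894 + 134) = sqrt(-4760) = 2*I*sqrt(1190) ≈ 68.993*I)
1/m = 1/(2*I*sqrt(1190)) = -I*sqrt(1190)/2380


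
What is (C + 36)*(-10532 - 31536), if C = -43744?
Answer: 1838708144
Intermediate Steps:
(C + 36)*(-10532 - 31536) = (-43744 + 36)*(-10532 - 31536) = -43708*(-42068) = 1838708144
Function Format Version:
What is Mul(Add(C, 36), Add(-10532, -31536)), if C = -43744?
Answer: 1838708144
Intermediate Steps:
Mul(Add(C, 36), Add(-10532, -31536)) = Mul(Add(-43744, 36), Add(-10532, -31536)) = Mul(-43708, -42068) = 1838708144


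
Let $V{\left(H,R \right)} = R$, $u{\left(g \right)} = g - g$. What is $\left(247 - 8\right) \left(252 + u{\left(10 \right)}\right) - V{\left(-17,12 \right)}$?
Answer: $60216$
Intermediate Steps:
$u{\left(g \right)} = 0$
$\left(247 - 8\right) \left(252 + u{\left(10 \right)}\right) - V{\left(-17,12 \right)} = \left(247 - 8\right) \left(252 + 0\right) - 12 = 239 \cdot 252 - 12 = 60228 - 12 = 60216$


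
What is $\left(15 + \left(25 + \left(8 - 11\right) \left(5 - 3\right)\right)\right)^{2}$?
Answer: $1156$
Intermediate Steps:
$\left(15 + \left(25 + \left(8 - 11\right) \left(5 - 3\right)\right)\right)^{2} = \left(15 + \left(25 - 6\right)\right)^{2} = \left(15 + 19\right)^{2} = 34^{2} = 1156$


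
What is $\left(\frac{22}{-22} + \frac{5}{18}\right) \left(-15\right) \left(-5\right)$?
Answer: $- \frac{325}{6} \approx -54.167$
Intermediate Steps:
$\left(\frac{22}{-22} + \frac{5}{18}\right) \left(-15\right) \left(-5\right) = \left(22 \left(- \frac{1}{22}\right) + 5 \cdot \frac{1}{18}\right) \left(-15\right) \left(-5\right) = \left(-1 + \frac{5}{18}\right) \left(-15\right) \left(-5\right) = \left(- \frac{13}{18}\right) \left(-15\right) \left(-5\right) = \frac{65}{6} \left(-5\right) = - \frac{325}{6}$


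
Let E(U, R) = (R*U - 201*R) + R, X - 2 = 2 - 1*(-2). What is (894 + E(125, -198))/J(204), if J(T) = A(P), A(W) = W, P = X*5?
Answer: 2624/5 ≈ 524.80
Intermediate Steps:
X = 6 (X = 2 + (2 - 1*(-2)) = 2 + (2 + 2) = 2 + 4 = 6)
P = 30 (P = 6*5 = 30)
J(T) = 30
E(U, R) = -200*R + R*U (E(U, R) = (-201*R + R*U) + R = -200*R + R*U)
(894 + E(125, -198))/J(204) = (894 - 198*(-200 + 125))/30 = (894 - 198*(-75))*(1/30) = (894 + 14850)*(1/30) = 15744*(1/30) = 2624/5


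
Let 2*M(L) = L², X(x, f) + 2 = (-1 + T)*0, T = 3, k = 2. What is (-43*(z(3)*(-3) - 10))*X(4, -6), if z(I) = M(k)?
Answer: -1376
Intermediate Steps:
X(x, f) = -2 (X(x, f) = -2 + (-1 + 3)*0 = -2 + 2*0 = -2 + 0 = -2)
M(L) = L²/2
z(I) = 2 (z(I) = (½)*2² = (½)*4 = 2)
(-43*(z(3)*(-3) - 10))*X(4, -6) = -43*(2*(-3) - 10)*(-2) = -43*(-6 - 10)*(-2) = -43*(-16)*(-2) = 688*(-2) = -1376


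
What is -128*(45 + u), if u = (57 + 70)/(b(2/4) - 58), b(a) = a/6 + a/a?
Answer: -3739008/683 ≈ -5474.4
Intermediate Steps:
b(a) = 1 + a/6 (b(a) = a*(1/6) + 1 = a/6 + 1 = 1 + a/6)
u = -1524/683 (u = (57 + 70)/((1 + (2/4)/6) - 58) = 127/((1 + (2*(1/4))/6) - 58) = 127/((1 + (1/6)*(1/2)) - 58) = 127/((1 + 1/12) - 58) = 127/(13/12 - 58) = 127/(-683/12) = 127*(-12/683) = -1524/683 ≈ -2.2313)
-128*(45 + u) = -128*(45 - 1524/683) = -128*29211/683 = -3739008/683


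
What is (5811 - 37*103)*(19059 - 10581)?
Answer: 16956000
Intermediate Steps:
(5811 - 37*103)*(19059 - 10581) = (5811 - 3811)*8478 = 2000*8478 = 16956000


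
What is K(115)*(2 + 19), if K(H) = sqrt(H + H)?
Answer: 21*sqrt(230) ≈ 318.48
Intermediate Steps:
K(H) = sqrt(2)*sqrt(H) (K(H) = sqrt(2*H) = sqrt(2)*sqrt(H))
K(115)*(2 + 19) = (sqrt(2)*sqrt(115))*(2 + 19) = sqrt(230)*21 = 21*sqrt(230)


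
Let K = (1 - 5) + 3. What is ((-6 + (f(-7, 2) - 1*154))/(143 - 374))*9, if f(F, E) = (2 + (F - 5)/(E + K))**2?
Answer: 180/77 ≈ 2.3377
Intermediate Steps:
K = -1 (K = -4 + 3 = -1)
f(F, E) = (2 + (-5 + F)/(-1 + E))**2 (f(F, E) = (2 + (F - 5)/(E - 1))**2 = (2 + (-5 + F)/(-1 + E))**2)
((-6 + (f(-7, 2) - 1*154))/(143 - 374))*9 = ((-6 + ((-7 - 7 + 2*2)**2/(-1 + 2)**2 - 1*154))/(143 - 374))*9 = ((-6 + ((-7 - 7 + 4)**2/1**2 - 154))/(-231))*9 = ((-6 + (1*(-10)**2 - 154))*(-1/231))*9 = ((-6 + (1*100 - 154))*(-1/231))*9 = ((-6 + (100 - 154))*(-1/231))*9 = ((-6 - 54)*(-1/231))*9 = -60*(-1/231)*9 = (20/77)*9 = 180/77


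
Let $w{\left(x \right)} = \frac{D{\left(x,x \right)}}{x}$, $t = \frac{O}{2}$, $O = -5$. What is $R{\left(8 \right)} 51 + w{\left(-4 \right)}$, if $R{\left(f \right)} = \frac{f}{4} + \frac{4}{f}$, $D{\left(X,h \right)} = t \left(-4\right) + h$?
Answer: $126$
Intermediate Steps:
$t = - \frac{5}{2} \approx -2.5$
$D{\left(X,h \right)} = 10 + h$ ($D{\left(X,h \right)} = \left(- \frac{5}{2}\right) \left(-4\right) + h = 10 + h$)
$w{\left(x \right)} = \frac{10 + x}{x}$
$R{\left(f \right)} = \frac{4}{f} + \frac{f}{4}$ ($R{\left(f \right)} = f \frac{1}{4} + \frac{4}{f} = \frac{f}{4} + \frac{4}{f} = \frac{4}{f} + \frac{f}{4}$)
$R{\left(8 \right)} 51 + w{\left(-4 \right)} = \left(\frac{4}{8} + \frac{1}{4} \cdot 8\right) 51 + \frac{10 - 4}{-4} = \left(4 \cdot \frac{1}{8} + 2\right) 51 - \frac{3}{2} = \left(\frac{1}{2} + 2\right) 51 - \frac{3}{2} = \frac{5}{2} \cdot 51 - \frac{3}{2} = \frac{255}{2} - \frac{3}{2} = 126$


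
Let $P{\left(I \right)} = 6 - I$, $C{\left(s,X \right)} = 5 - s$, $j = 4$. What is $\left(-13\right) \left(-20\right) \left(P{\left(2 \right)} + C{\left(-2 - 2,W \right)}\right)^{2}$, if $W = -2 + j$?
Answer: $43940$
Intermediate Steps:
$W = 2$ ($W = -2 + 4 = 2$)
$\left(-13\right) \left(-20\right) \left(P{\left(2 \right)} + C{\left(-2 - 2,W \right)}\right)^{2} = \left(-13\right) \left(-20\right) \left(\left(6 - 2\right) + \left(5 - \left(-2 - 2\right)\right)\right)^{2} = 260 \left(\left(6 - 2\right) + \left(5 - \left(-2 - 2\right)\right)\right)^{2} = 260 \left(4 + \left(5 - -4\right)\right)^{2} = 260 \left(4 + \left(5 + 4\right)\right)^{2} = 260 \left(4 + 9\right)^{2} = 260 \cdot 13^{2} = 260 \cdot 169 = 43940$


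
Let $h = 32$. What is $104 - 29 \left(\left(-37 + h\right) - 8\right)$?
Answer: $481$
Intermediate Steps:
$104 - 29 \left(\left(-37 + h\right) - 8\right) = 104 - 29 \left(\left(-37 + 32\right) - 8\right) = 104 - 29 \left(-5 - 8\right) = 104 - -377 = 104 + 377 = 481$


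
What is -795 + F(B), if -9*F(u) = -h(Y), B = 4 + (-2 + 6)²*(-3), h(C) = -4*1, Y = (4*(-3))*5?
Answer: -7159/9 ≈ -795.44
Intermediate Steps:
Y = -60 (Y = -12*5 = -60)
h(C) = -4
B = -44 (B = 4 + 4²*(-3) = 4 + 16*(-3) = 4 - 48 = -44)
F(u) = -4/9 (F(u) = -(-1)*(-4)/9 = -⅑*4 = -4/9)
-795 + F(B) = -795 - 4/9 = -7159/9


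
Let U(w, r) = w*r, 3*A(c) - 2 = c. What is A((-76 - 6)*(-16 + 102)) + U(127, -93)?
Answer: -14161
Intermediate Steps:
A(c) = 2/3 + c/3
U(w, r) = r*w
A((-76 - 6)*(-16 + 102)) + U(127, -93) = (2/3 + ((-76 - 6)*(-16 + 102))/3) - 93*127 = (2/3 + (-82*86)/3) - 11811 = (2/3 + (1/3)*(-7052)) - 11811 = (2/3 - 7052/3) - 11811 = -2350 - 11811 = -14161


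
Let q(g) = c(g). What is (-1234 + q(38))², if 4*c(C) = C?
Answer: 5997601/4 ≈ 1.4994e+6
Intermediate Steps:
c(C) = C/4
q(g) = g/4
(-1234 + q(38))² = (-1234 + (¼)*38)² = (-1234 + 19/2)² = (-2449/2)² = 5997601/4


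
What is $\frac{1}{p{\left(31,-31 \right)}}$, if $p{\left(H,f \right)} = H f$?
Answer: $- \frac{1}{961} \approx -0.0010406$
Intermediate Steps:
$\frac{1}{p{\left(31,-31 \right)}} = \frac{1}{31 \left(-31\right)} = \frac{1}{-961} = - \frac{1}{961}$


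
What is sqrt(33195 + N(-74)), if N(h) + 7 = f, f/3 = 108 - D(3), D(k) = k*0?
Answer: 2*sqrt(8378) ≈ 183.06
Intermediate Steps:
D(k) = 0
f = 324 (f = 3*(108 - 1*0) = 3*(108 + 0) = 3*108 = 324)
N(h) = 317 (N(h) = -7 + 324 = 317)
sqrt(33195 + N(-74)) = sqrt(33195 + 317) = sqrt(33512) = 2*sqrt(8378)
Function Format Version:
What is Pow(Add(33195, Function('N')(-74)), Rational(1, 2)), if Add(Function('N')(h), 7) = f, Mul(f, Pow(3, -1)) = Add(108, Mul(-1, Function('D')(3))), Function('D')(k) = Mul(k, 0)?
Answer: Mul(2, Pow(8378, Rational(1, 2))) ≈ 183.06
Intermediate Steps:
Function('D')(k) = 0
f = 324 (f = Mul(3, Add(108, Mul(-1, 0))) = Mul(3, Add(108, 0)) = Mul(3, 108) = 324)
Function('N')(h) = 317 (Function('N')(h) = Add(-7, 324) = 317)
Pow(Add(33195, Function('N')(-74)), Rational(1, 2)) = Pow(Add(33195, 317), Rational(1, 2)) = Pow(33512, Rational(1, 2)) = Mul(2, Pow(8378, Rational(1, 2)))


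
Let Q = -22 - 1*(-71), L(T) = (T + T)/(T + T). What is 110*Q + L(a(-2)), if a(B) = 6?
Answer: 5391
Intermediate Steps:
L(T) = 1 (L(T) = (2*T)/((2*T)) = (2*T)*(1/(2*T)) = 1)
Q = 49 (Q = -22 + 71 = 49)
110*Q + L(a(-2)) = 110*49 + 1 = 5390 + 1 = 5391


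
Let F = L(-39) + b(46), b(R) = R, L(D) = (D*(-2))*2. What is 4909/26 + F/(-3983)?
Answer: 19547295/103558 ≈ 188.76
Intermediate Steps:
L(D) = -4*D (L(D) = -2*D*2 = -4*D)
F = 202 (F = -4*(-39) + 46 = 156 + 46 = 202)
4909/26 + F/(-3983) = 4909/26 + 202/(-3983) = 4909*(1/26) + 202*(-1/3983) = 4909/26 - 202/3983 = 19547295/103558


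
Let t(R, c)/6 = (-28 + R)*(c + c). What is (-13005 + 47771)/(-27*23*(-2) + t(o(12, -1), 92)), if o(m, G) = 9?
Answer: -17383/9867 ≈ -1.7617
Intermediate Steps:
t(R, c) = 12*c*(-28 + R) (t(R, c) = 6*((-28 + R)*(c + c)) = 6*((-28 + R)*(2*c)) = 6*(2*c*(-28 + R)) = 12*c*(-28 + R))
(-13005 + 47771)/(-27*23*(-2) + t(o(12, -1), 92)) = (-13005 + 47771)/(-27*23*(-2) + 12*92*(-28 + 9)) = 34766/(-621*(-2) + 12*92*(-19)) = 34766/(1242 - 20976) = 34766/(-19734) = 34766*(-1/19734) = -17383/9867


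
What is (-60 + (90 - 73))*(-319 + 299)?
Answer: 860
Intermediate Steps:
(-60 + (90 - 73))*(-319 + 299) = (-60 + 17)*(-20) = -43*(-20) = 860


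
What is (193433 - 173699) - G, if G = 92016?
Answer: -72282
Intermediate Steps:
(193433 - 173699) - G = (193433 - 173699) - 1*92016 = 19734 - 92016 = -72282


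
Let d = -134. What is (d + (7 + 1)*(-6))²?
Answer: 33124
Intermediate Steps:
(d + (7 + 1)*(-6))² = (-134 + (7 + 1)*(-6))² = (-134 + 8*(-6))² = (-134 - 48)² = (-182)² = 33124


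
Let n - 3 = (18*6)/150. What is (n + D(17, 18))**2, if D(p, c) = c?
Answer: 294849/625 ≈ 471.76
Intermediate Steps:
n = 93/25 (n = 3 + (18*6)/150 = 3 + 108*(1/150) = 3 + 18/25 = 93/25 ≈ 3.7200)
(n + D(17, 18))**2 = (93/25 + 18)**2 = (543/25)**2 = 294849/625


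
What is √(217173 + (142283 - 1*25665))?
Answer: √333791 ≈ 577.75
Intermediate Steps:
√(217173 + (142283 - 1*25665)) = √(217173 + (142283 - 25665)) = √(217173 + 116618) = √333791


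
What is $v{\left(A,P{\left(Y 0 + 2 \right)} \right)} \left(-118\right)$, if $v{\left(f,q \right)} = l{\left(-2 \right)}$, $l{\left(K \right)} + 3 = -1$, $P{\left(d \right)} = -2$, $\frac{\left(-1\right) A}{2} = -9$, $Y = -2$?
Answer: $472$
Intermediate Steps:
$A = 18$ ($A = \left(-2\right) \left(-9\right) = 18$)
$l{\left(K \right)} = -4$ ($l{\left(K \right)} = -3 - 1 = -4$)
$v{\left(f,q \right)} = -4$
$v{\left(A,P{\left(Y 0 + 2 \right)} \right)} \left(-118\right) = \left(-4\right) \left(-118\right) = 472$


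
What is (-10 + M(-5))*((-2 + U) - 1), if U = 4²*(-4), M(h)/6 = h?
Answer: 2680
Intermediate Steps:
M(h) = 6*h
U = -64 (U = 16*(-4) = -64)
(-10 + M(-5))*((-2 + U) - 1) = (-10 + 6*(-5))*((-2 - 64) - 1) = (-10 - 30)*(-66 - 1) = -40*(-67) = 2680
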